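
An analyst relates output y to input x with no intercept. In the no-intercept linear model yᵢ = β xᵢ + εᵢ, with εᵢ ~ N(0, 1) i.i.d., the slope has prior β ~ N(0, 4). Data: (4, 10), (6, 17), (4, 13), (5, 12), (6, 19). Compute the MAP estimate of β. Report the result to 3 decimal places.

β̂_MAP = 2.847

log p(β | y) = −Σ(yᵢ − βxᵢ)²/(2·1) − β²/(2·4) + const.
Setting the derivative to zero: Σxᵢ(yᵢ − βxᵢ)/1 − β/4 = 0, so β = Σxᵢyᵢ / (Σxᵢ² + σ²/τ²).
Σxᵢyᵢ = 4·10 + 6·17 + 4·13 + 5·12 + 6·19 = 368; Σxᵢ² = 129; σ²/τ² = 0.25.
β̂_MAP = 368 / (129 + 0.25) = 368/129.25 ≈ 2.847.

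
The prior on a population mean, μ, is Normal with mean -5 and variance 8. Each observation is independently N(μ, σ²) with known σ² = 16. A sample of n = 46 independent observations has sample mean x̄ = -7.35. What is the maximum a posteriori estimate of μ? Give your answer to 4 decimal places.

n = 46, x̄ = -7.35.
For a Normal prior and Normal likelihood with known variance, the posterior is Normal; its mode equals its mean, the precision-weighted average.
Prior precision 1/σ₀² = 1/8 = 0.125; data precision n/σ² = 46/16 = 2.875.
μ̂ = (0.125·(-5) + 2.875·(-7.35)) / (0.125 + 2.875) = (-21.75625)/3 = -3481/480 ≈ -7.2521.

μ̂_MAP = -7.2521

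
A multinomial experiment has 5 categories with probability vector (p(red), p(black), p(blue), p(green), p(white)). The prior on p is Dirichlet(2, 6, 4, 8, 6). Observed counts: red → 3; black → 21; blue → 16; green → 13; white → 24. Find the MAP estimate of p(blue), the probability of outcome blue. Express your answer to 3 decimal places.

MAP estimate of p(blue) = 0.194

The posterior is Dirichlet(αᵢ + nᵢ) = Dirichlet(5, 27, 20, 21, 30).
For a Dirichlet(a₁,…,a_K) with all aᵢ > 1, the mode has j-th component (aⱼ − 1)/(Σaᵢ − K).
Here Σaᵢ = 103 and K = 5, so p(blue) = (20 − 1)/(103 − 5) = 19/98 ≈ 0.194.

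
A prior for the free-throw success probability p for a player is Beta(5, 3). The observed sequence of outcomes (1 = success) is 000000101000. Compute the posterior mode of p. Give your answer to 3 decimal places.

p̂_MAP = 0.333

Prior: Beta(5, 3).
Data: 2 successes in 12 trials (from the sequence). The binomial likelihood contributes p^2(1−p)^10, so the posterior is Beta(5+2, 3+10) = Beta(7, 13).
For Beta(a, b) with a, b > 1 the mode is (a−1)/(a+b−2) = 6/18 ≈ 0.333.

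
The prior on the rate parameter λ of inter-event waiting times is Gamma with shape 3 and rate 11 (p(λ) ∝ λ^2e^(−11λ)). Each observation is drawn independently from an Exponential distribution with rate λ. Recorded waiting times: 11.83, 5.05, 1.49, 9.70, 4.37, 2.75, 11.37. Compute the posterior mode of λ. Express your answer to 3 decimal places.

The Exponential(rate=λ) likelihood is ∝ λ^n e^(−λΣtᵢ). Here n = 7 and Σtᵢ = 11.83 + 5.05 + 1.49 + 9.70 + 4.37 + 2.75 + 11.37 = 46.56.
Posterior ∝ λ^2e^(−11λ) · λ^7e^(−46.56λ) = λ^9e^(−57.56λ), i.e. Gamma(10, 57.56).
Mode = (a−1)/b = 9/57.56 ≈ 0.156.

λ̂_MAP = 0.156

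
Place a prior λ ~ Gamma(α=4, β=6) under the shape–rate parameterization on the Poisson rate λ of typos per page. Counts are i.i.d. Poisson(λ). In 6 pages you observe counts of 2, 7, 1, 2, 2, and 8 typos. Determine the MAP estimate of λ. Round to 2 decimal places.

Σxᵢ = 2+7+1+2+2+8 = 22, with n = 6.
Posterior ∝ λ^3e^(−6λ) · λ^22e^(−6λ) = λ^25e^(−12λ), i.e. Gamma(shape=26, rate=12).
The mode of a Gamma(a, b) with a ≥ 1 (shape–rate) is (a−1)/b = 25/12 ≈ 2.08.

λ̂_MAP = 2.08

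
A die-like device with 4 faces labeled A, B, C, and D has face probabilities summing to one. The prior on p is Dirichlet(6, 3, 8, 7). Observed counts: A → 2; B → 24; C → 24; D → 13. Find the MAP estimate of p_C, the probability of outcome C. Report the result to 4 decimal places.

MAP estimate of p_C = 0.3735

The posterior is Dirichlet(αᵢ + nᵢ) = Dirichlet(8, 27, 32, 20).
For a Dirichlet(a₁,…,a_K) with all aᵢ > 1, the mode has j-th component (aⱼ − 1)/(Σaᵢ − K).
Here Σaᵢ = 87 and K = 4, so p_C = (32 − 1)/(87 − 4) = 31/83 ≈ 0.3735.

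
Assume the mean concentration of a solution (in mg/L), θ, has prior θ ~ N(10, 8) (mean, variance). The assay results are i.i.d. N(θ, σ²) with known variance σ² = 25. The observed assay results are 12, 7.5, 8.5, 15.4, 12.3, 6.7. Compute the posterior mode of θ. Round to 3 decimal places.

θ̂_MAP = 10.263

n = 6; x̄ = (12 + 7.5 + 8.5 + 15.4 + 12.3 + 6.7)/6 = 62.4/6 = 10.4.
For a Normal prior and Normal likelihood with known variance, the posterior is Normal; its mode equals its mean, the precision-weighted average.
Prior precision 1/σ₀² = 1/8 = 0.125; data precision n/σ² = 6/25 = 0.24.
θ̂ = (0.125·10 + 0.24·10.4) / (0.125 + 0.24) = 3.746/0.365 = 3746/365 ≈ 10.263.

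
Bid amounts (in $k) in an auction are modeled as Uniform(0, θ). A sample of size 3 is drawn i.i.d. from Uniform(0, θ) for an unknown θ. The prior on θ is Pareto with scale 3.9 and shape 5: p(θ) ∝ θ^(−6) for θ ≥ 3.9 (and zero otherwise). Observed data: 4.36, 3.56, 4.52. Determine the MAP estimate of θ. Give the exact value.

The Uniform(0, θ) likelihood is θ^(−n) for θ ≥ max(xᵢ), zero otherwise. Here max(xᵢ) = 4.52.
Posterior ∝ θ^(−6) · θ^(−3) = θ^(−9) on θ ≥ max(3.9, 4.52) = 4.52.
This density is strictly decreasing in θ, so the posterior mode lies at the lower boundary of the support.

θ̂_MAP = 4.52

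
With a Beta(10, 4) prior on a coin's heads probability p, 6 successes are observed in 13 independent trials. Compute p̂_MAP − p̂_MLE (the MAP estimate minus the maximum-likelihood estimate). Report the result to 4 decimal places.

MAP − MLE = 0.1385

Posterior is Beta(16, 11); MAP = (16−1)/(27−2) = 15/25 ≈ 0.60000.
MLE ignores the prior: p̂_MLE = k/n = 6/13 ≈ 0.46154.
Difference = 15/25 − 6/13 = 9/65 ≈ 0.1385.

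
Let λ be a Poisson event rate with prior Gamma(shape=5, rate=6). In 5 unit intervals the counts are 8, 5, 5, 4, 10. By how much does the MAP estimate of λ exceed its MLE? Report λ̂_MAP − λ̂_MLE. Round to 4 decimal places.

MAP − MLE = -3.1273

Σxᵢ = 32. Posterior is Gamma(37, 11); MAP = (37−1)/11 = 36/11 ≈ 3.27273.
MLE = x̄ = 32/5 ≈ 6.40000.
Difference = 36/11 − 32/5 = -172/55 ≈ -3.1273.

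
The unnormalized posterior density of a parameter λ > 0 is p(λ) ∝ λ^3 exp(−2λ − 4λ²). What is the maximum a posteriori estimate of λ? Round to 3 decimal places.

ℓ'(λ) = 3/λ − 2 − 8λ. Setting this to zero and multiplying by λ: 8λ² + 2λ − 3 = 0.
λ = (−2 + √(2² + 4·8·3)) / (2·8) = (−2 + √100) / 16 = (−2 + 10)/16 = 1/2.
ℓ''(λ) = −3/λ² − 8 < 0, confirming a maximum.

λ̂_MAP = 0.500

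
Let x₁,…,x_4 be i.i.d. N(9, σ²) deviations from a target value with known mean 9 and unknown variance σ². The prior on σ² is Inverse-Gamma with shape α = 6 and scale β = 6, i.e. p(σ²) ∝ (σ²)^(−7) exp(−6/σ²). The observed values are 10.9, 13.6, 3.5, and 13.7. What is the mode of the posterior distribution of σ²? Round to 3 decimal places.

Sum of squared deviations about the known mean: SS = (10.9−9)² + (13.6−9)² + (3.5−9)² + (13.7−9)² = 77.11.
The Normal likelihood contributes (σ²)^(−n/2) exp(−SS/(2σ²)), so the posterior is Inverse-Gamma(α + n/2, β + SS/2) = Inverse-Gamma(8, 44.555).
The mode of Inverse-Gamma(a, b) is b/(a+1) = 44.555/9 ≈ 4.951.

σ̂²_MAP = 4.951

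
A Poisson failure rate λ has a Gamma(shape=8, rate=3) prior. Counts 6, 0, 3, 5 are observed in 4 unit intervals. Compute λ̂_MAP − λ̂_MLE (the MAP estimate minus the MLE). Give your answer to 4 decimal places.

MAP − MLE = -0.5000

Σxᵢ = 14. Posterior is Gamma(22, 7); MAP = (22−1)/7 = 21/7 ≈ 3.00000.
MLE = x̄ = 14/4 ≈ 3.50000.
Difference = 21/7 − 14/4 = -1/2 ≈ -0.5000.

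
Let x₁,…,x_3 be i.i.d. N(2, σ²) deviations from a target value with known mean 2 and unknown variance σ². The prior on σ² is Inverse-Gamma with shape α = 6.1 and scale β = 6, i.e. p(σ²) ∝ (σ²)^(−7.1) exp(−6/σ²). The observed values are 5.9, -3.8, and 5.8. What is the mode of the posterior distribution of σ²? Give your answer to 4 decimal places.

σ̂²_MAP = 4.3773

Sum of squared deviations about the known mean: SS = (5.9−2)² + (-3.8−2)² + (5.8−2)² = 63.29.
The Normal likelihood contributes (σ²)^(−n/2) exp(−SS/(2σ²)), so the posterior is Inverse-Gamma(α + n/2, β + SS/2) = Inverse-Gamma(7.6, 37.645).
The mode of Inverse-Gamma(a, b) is b/(a+1) = 37.645/8.6 ≈ 4.3773.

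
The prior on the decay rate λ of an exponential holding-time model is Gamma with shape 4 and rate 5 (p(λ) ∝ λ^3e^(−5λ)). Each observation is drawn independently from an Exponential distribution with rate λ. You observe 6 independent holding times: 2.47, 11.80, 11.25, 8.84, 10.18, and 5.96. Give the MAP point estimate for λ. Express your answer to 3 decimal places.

The Exponential(rate=λ) likelihood is ∝ λ^n e^(−λΣtᵢ). Here n = 6 and Σtᵢ = 2.47 + 11.80 + 11.25 + 8.84 + 10.18 + 5.96 = 50.50.
Posterior ∝ λ^3e^(−5λ) · λ^6e^(−50.50λ) = λ^9e^(−55.50λ), i.e. Gamma(10, 55.50).
Mode = (a−1)/b = 9/55.50 ≈ 0.162.

λ̂_MAP = 0.162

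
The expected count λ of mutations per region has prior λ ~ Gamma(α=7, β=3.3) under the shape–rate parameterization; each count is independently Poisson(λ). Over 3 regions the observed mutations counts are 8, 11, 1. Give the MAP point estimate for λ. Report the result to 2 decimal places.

Σxᵢ = 8+11+1 = 20, with n = 3.
Posterior ∝ λ^6e^(−3.3λ) · λ^20e^(−3λ) = λ^26e^(−6.3λ), i.e. Gamma(shape=27, rate=6.3).
The mode of a Gamma(a, b) with a ≥ 1 (shape–rate) is (a−1)/b = 26/6.3 ≈ 4.13.

λ̂_MAP = 4.13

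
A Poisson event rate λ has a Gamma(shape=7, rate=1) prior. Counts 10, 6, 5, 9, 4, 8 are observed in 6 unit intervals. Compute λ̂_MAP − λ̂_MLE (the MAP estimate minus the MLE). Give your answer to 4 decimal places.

MAP − MLE = -0.1429

Σxᵢ = 42. Posterior is Gamma(49, 7); MAP = (49−1)/7 = 48/7 ≈ 6.85714.
MLE = x̄ = 42/6 ≈ 7.00000.
Difference = 48/7 − 42/6 = -1/7 ≈ -0.1429.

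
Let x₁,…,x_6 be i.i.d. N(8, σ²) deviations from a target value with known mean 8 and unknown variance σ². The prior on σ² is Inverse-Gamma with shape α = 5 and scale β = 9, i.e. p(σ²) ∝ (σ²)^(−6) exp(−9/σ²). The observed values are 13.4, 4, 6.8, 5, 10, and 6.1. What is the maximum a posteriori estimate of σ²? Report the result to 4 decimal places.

σ̂²_MAP = 4.5117

Sum of squared deviations about the known mean: SS = (13.4−8)² + (4−8)² + (6.8−8)² + (5−8)² + (10−8)² + (6.1−8)² = 63.21.
The Normal likelihood contributes (σ²)^(−n/2) exp(−SS/(2σ²)), so the posterior is Inverse-Gamma(α + n/2, β + SS/2) = Inverse-Gamma(8, 40.605).
The mode of Inverse-Gamma(a, b) is b/(a+1) = 40.605/9 ≈ 4.5117.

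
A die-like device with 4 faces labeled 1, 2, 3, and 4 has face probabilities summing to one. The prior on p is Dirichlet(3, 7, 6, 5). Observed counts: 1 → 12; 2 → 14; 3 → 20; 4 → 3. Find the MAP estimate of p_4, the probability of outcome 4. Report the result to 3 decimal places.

MAP estimate: 0.106

The posterior is Dirichlet(αᵢ + nᵢ) = Dirichlet(15, 21, 26, 8).
For a Dirichlet(a₁,…,a_K) with all aᵢ > 1, the mode has j-th component (aⱼ − 1)/(Σaᵢ − K).
Here Σaᵢ = 70 and K = 4, so p_4 = (8 − 1)/(70 − 4) = 7/66 ≈ 0.106.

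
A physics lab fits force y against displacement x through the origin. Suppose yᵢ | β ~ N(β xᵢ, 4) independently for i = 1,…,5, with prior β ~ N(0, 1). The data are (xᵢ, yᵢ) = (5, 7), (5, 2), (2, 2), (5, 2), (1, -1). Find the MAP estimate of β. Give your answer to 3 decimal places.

log p(β | y) = −Σ(yᵢ − βxᵢ)²/(2·4) − β²/(2·1) + const.
Setting the derivative to zero: Σxᵢ(yᵢ − βxᵢ)/4 − β/1 = 0, so β = Σxᵢyᵢ / (Σxᵢ² + σ²/τ²).
Σxᵢyᵢ = 5·7 + 5·2 + 2·2 + 5·2 + 1·(-1) = 58; Σxᵢ² = 80; σ²/τ² = 4.
β̂_MAP = 58 / (80 + 4) = 58/84 ≈ 0.690.

β̂_MAP = 0.690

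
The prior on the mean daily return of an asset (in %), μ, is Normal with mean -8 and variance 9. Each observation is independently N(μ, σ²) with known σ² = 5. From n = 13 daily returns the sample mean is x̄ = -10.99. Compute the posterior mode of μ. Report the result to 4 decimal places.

μ̂_MAP = -10.8675

n = 13, x̄ = -10.99.
For a Normal prior and Normal likelihood with known variance, the posterior is Normal; its mode equals its mean, the precision-weighted average.
Prior precision 1/σ₀² = 1/9; data precision n/σ² = 13/5 = 2.6.
μ̂ = ((1/9)·(-8) + 2.6·(-10.99)) / (1/9 + 2.6) = (-132583/4500)/(122/45) = -132583/12200 ≈ -10.8675.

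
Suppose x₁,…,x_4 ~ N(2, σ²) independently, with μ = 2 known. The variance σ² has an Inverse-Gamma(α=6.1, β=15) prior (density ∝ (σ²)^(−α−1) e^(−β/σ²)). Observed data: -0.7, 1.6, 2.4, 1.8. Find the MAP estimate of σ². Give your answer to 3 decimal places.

σ̂²_MAP = 2.069

Sum of squared deviations about the known mean: SS = (-0.7−2)² + (1.6−2)² + (2.4−2)² + (1.8−2)² = 7.65.
The Normal likelihood contributes (σ²)^(−n/2) exp(−SS/(2σ²)), so the posterior is Inverse-Gamma(α + n/2, β + SS/2) = Inverse-Gamma(8.1, 18.825).
The mode of Inverse-Gamma(a, b) is b/(a+1) = 18.825/9.1 ≈ 2.069.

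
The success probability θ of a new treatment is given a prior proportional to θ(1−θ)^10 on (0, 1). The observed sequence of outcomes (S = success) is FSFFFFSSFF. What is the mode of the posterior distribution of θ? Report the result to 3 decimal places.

θ̂_MAP = 0.190

The prior density ∝ θ(1−θ)^10 is the kernel of Beta(2, 11).
Data: 3 successes in 10 trials (from the sequence). The binomial likelihood contributes θ^3(1−θ)^7, so the posterior is Beta(2+3, 11+7) = Beta(5, 18).
For Beta(a, b) with a, b > 1 the mode is (a−1)/(a+b−2) = 4/21 ≈ 0.190.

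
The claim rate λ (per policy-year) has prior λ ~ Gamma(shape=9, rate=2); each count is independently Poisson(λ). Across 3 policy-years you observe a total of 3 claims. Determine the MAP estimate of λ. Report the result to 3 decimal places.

Σxᵢ = 3, n = 3.
Posterior ∝ λ^8e^(−2λ) · λ^3e^(−3λ) = λ^11e^(−5λ), i.e. Gamma(shape=12, rate=5).
The mode of a Gamma(a, b) with a ≥ 1 (shape–rate) is (a−1)/b = 11/5 ≈ 2.200.

λ̂_MAP = 2.200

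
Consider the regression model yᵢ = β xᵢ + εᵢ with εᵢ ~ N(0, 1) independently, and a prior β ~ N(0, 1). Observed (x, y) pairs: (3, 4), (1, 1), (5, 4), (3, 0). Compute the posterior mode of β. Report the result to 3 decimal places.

log p(β | y) = −Σ(yᵢ − βxᵢ)²/(2·1) − β²/(2·1) + const.
Setting the derivative to zero: Σxᵢ(yᵢ − βxᵢ)/1 − β/1 = 0, so β = Σxᵢyᵢ / (Σxᵢ² + σ²/τ²).
Σxᵢyᵢ = 3·4 + 1·1 + 5·4 + 3·0 = 33; Σxᵢ² = 44; σ²/τ² = 1.
β̂_MAP = 33 / (44 + 1) = 33/45 ≈ 0.733.

β̂_MAP = 0.733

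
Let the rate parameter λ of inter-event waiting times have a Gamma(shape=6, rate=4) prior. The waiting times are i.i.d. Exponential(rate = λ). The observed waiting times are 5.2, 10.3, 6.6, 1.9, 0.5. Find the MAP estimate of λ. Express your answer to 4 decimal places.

λ̂_MAP = 0.3509

The Exponential(rate=λ) likelihood is ∝ λ^n e^(−λΣtᵢ). Here n = 5 and Σtᵢ = 5.2 + 10.3 + 6.6 + 1.9 + 0.5 = 24.5.
Posterior ∝ λ^5e^(−4λ) · λ^5e^(−24.5λ) = λ^10e^(−28.5λ), i.e. Gamma(11, 28.5).
Mode = (a−1)/b = 10/28.5 ≈ 0.3509.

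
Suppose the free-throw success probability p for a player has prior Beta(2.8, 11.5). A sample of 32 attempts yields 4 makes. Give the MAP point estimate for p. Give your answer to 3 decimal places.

Prior: Beta(2.8, 11.5).
Data: 4 successes in 32 trials. The binomial likelihood contributes p^4(1−p)^28, so the posterior is Beta(2.8+4, 11.5+28) = Beta(6.8, 39.5).
For Beta(a, b) with a, b > 1 the mode is (a−1)/(a+b−2) = 5.8/44.3 ≈ 0.131.

p̂_MAP = 0.131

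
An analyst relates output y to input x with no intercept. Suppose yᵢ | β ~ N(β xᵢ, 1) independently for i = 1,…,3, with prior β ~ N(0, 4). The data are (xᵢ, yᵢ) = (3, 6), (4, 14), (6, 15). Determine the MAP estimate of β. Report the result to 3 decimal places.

log p(β | y) = −Σ(yᵢ − βxᵢ)²/(2·1) − β²/(2·4) + const.
Setting the derivative to zero: Σxᵢ(yᵢ − βxᵢ)/1 − β/4 = 0, so β = Σxᵢyᵢ / (Σxᵢ² + σ²/τ²).
Σxᵢyᵢ = 3·6 + 4·14 + 6·15 = 164; Σxᵢ² = 61; σ²/τ² = 0.25.
β̂_MAP = 164 / (61 + 0.25) = 164/61.25 ≈ 2.678.

β̂_MAP = 2.678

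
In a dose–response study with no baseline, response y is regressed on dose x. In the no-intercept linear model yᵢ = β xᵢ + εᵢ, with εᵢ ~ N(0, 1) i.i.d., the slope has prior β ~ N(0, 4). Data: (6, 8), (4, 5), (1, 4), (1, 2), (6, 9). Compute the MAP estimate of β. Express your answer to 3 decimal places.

log p(β | y) = −Σ(yᵢ − βxᵢ)²/(2·1) − β²/(2·4) + const.
Setting the derivative to zero: Σxᵢ(yᵢ − βxᵢ)/1 − β/4 = 0, so β = Σxᵢyᵢ / (Σxᵢ² + σ²/τ²).
Σxᵢyᵢ = 6·8 + 4·5 + 1·4 + 1·2 + 6·9 = 128; Σxᵢ² = 90; σ²/τ² = 0.25.
β̂_MAP = 128 / (90 + 0.25) = 128/90.25 ≈ 1.418.

β̂_MAP = 1.418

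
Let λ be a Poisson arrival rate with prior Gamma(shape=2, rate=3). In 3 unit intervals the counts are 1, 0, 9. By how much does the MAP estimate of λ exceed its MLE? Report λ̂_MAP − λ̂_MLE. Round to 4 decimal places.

MAP − MLE = -1.5000

Σxᵢ = 10. Posterior is Gamma(12, 6); MAP = (12−1)/6 = 11/6 ≈ 1.83333.
MLE = x̄ = 10/3 ≈ 3.33333.
Difference = 11/6 − 10/3 = -3/2 ≈ -1.5000.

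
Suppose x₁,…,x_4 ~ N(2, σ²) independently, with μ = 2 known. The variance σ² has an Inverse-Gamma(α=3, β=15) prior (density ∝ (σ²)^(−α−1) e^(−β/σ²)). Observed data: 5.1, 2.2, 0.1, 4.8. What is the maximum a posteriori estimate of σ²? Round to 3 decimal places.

σ̂²_MAP = 4.258

Sum of squared deviations about the known mean: SS = (5.1−2)² + (2.2−2)² + (0.1−2)² + (4.8−2)² = 21.1.
The Normal likelihood contributes (σ²)^(−n/2) exp(−SS/(2σ²)), so the posterior is Inverse-Gamma(α + n/2, β + SS/2) = Inverse-Gamma(5, 25.55).
The mode of Inverse-Gamma(a, b) is b/(a+1) = 25.55/6 ≈ 4.258.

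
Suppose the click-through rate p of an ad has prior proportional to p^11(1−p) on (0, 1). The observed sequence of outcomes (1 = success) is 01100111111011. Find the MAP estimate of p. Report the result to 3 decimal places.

p̂_MAP = 0.808

The prior density ∝ p^11(1−p)^1 is the kernel of Beta(12, 2).
Data: 10 successes in 14 trials (from the sequence). The binomial likelihood contributes p^10(1−p)^4, so the posterior is Beta(12+10, 2+4) = Beta(22, 6).
For Beta(a, b) with a, b > 1 the mode is (a−1)/(a+b−2) = 21/26 ≈ 0.808.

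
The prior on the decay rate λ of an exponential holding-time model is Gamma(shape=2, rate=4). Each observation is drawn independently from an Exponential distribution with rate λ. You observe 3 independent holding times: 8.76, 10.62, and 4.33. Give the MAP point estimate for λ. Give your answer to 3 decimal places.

The Exponential(rate=λ) likelihood is ∝ λ^n e^(−λΣtᵢ). Here n = 3 and Σtᵢ = 8.76 + 10.62 + 4.33 = 23.71.
Posterior ∝ λe^(−4λ) · λ^3e^(−23.71λ) = λ^4e^(−27.71λ), i.e. Gamma(5, 27.71).
Mode = (a−1)/b = 4/27.71 ≈ 0.144.

λ̂_MAP = 0.144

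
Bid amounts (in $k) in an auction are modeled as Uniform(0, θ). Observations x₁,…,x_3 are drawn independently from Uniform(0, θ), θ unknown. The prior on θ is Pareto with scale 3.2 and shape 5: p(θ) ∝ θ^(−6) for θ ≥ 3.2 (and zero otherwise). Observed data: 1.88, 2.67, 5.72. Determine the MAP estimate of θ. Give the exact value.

The Uniform(0, θ) likelihood is θ^(−n) for θ ≥ max(xᵢ), zero otherwise. Here max(xᵢ) = 5.72.
Posterior ∝ θ^(−6) · θ^(−3) = θ^(−9) on θ ≥ max(3.2, 5.72) = 5.72.
This density is strictly decreasing in θ, so the posterior mode lies at the lower boundary of the support.

θ̂_MAP = 5.72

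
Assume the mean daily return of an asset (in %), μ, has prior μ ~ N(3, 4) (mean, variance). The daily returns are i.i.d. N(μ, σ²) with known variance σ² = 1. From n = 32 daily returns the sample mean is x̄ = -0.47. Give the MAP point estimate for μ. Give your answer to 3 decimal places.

μ̂_MAP = -0.443

n = 32, x̄ = -0.47.
For a Normal prior and Normal likelihood with known variance, the posterior is Normal; its mode equals its mean, the precision-weighted average.
Prior precision 1/σ₀² = 1/4 = 0.25; data precision n/σ² = 32/1 = 32.
μ̂ = (0.25·3 + 32·(-0.47)) / (0.25 + 32) = (-14.29)/32.25 = -1429/3225 ≈ -0.443.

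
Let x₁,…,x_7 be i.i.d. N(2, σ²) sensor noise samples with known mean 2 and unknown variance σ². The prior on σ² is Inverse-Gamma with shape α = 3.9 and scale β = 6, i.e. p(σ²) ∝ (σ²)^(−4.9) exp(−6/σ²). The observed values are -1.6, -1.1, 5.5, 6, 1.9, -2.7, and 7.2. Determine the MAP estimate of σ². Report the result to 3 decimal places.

σ̂²_MAP = 6.664

Sum of squared deviations about the known mean: SS = (-1.6−2)² + (-1.1−2)² + (5.5−2)² + (6−2)² + (1.9−2)² + (-2.7−2)² + (7.2−2)² = 99.96.
The Normal likelihood contributes (σ²)^(−n/2) exp(−SS/(2σ²)), so the posterior is Inverse-Gamma(α + n/2, β + SS/2) = Inverse-Gamma(7.4, 55.98).
The mode of Inverse-Gamma(a, b) is b/(a+1) = 55.98/8.4 ≈ 6.664.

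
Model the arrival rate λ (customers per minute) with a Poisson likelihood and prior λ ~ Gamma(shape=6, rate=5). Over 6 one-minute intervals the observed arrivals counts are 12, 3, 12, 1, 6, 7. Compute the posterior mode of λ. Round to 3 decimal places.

λ̂_MAP = 4.182

Σxᵢ = 12+3+12+1+6+7 = 41, with n = 6.
Posterior ∝ λ^5e^(−5λ) · λ^41e^(−6λ) = λ^46e^(−11λ), i.e. Gamma(shape=47, rate=11).
The mode of a Gamma(a, b) with a ≥ 1 (shape–rate) is (a−1)/b = 46/11 ≈ 4.182.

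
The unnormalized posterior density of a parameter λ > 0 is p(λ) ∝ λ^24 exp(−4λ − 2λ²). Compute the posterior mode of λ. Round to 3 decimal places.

λ̂_MAP = 2.000

ℓ'(λ) = 24/λ − 4 − 4λ. Setting this to zero and multiplying by λ: 4λ² + 4λ − 24 = 0.
λ = (−4 + √(4² + 4·4·24)) / (2·4) = (−4 + √400) / 8 = (−4 + 20)/8 = 2.
ℓ''(λ) = −24/λ² − 4 < 0, confirming a maximum.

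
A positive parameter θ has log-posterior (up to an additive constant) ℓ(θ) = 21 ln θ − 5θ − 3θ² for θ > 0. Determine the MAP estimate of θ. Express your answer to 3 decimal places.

θ̂_MAP = 1.500

ℓ'(θ) = 21/θ − 5 − 6θ. Setting this to zero and multiplying by θ: 6θ² + 5θ − 21 = 0.
θ = (−5 + √(5² + 4·6·21)) / (2·6) = (−5 + √529) / 12 = (−5 + 23)/12 = 3/2.
ℓ''(θ) = −21/θ² − 6 < 0, confirming a maximum.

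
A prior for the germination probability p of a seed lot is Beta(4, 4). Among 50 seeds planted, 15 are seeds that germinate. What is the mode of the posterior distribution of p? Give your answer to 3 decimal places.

Prior: Beta(4, 4).
Data: 15 successes in 50 trials. The binomial likelihood contributes p^15(1−p)^35, so the posterior is Beta(4+15, 4+35) = Beta(19, 39).
For Beta(a, b) with a, b > 1 the mode is (a−1)/(a+b−2) = 18/56 ≈ 0.321.

p̂_MAP = 0.321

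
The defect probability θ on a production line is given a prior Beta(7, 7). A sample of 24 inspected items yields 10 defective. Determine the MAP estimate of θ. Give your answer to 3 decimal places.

Prior: Beta(7, 7).
Data: 10 successes in 24 trials. The binomial likelihood contributes θ^10(1−θ)^14, so the posterior is Beta(7+10, 7+14) = Beta(17, 21).
For Beta(a, b) with a, b > 1 the mode is (a−1)/(a+b−2) = 16/36 ≈ 0.444.

θ̂_MAP = 0.444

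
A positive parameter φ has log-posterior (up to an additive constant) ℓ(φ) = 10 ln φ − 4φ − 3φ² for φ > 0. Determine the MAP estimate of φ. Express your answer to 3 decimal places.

φ̂_MAP = 1.000

ℓ'(φ) = 10/φ − 4 − 6φ. Setting this to zero and multiplying by φ: 6φ² + 4φ − 10 = 0.
φ = (−4 + √(4² + 4·6·10)) / (2·6) = (−4 + √256) / 12 = (−4 + 16)/12 = 1.
ℓ''(φ) = −10/φ² − 6 < 0, confirming a maximum.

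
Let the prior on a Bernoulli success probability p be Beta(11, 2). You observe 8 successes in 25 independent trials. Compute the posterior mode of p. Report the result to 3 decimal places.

Prior: Beta(11, 2).
Data: 8 successes in 25 trials. The binomial likelihood contributes p^8(1−p)^17, so the posterior is Beta(11+8, 2+17) = Beta(19, 19).
For Beta(a, b) with a, b > 1 the mode is (a−1)/(a+b−2) = 18/36 ≈ 0.500.

p̂_MAP = 0.500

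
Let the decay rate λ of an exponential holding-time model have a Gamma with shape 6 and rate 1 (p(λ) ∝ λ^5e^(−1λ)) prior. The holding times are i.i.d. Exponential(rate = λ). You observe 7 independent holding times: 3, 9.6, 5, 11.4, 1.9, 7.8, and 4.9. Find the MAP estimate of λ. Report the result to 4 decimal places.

λ̂_MAP = 0.2691

The Exponential(rate=λ) likelihood is ∝ λ^n e^(−λΣtᵢ). Here n = 7 and Σtᵢ = 3 + 9.6 + 5 + 11.4 + 1.9 + 7.8 + 4.9 = 43.6.
Posterior ∝ λ^5e^(−1λ) · λ^7e^(−43.6λ) = λ^12e^(−44.6λ), i.e. Gamma(13, 44.6).
Mode = (a−1)/b = 12/44.6 ≈ 0.2691.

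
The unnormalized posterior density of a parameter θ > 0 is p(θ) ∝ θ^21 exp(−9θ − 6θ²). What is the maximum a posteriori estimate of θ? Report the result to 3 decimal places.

θ̂_MAP = 1.000

ℓ'(θ) = 21/θ − 9 − 12θ. Setting this to zero and multiplying by θ: 12θ² + 9θ − 21 = 0.
θ = (−9 + √(9² + 4·12·21)) / (2·12) = (−9 + √1089) / 24 = (−9 + 33)/24 = 1.
ℓ''(θ) = −21/θ² − 12 < 0, confirming a maximum.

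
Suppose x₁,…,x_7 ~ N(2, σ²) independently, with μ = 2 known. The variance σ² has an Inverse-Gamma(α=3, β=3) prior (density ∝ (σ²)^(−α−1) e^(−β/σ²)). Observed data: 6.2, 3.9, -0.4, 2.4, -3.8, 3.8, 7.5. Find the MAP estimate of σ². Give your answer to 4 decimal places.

Sum of squared deviations about the known mean: SS = (6.2−2)² + (3.9−2)² + (-0.4−2)² + (2.4−2)² + (-3.8−2)² + (3.8−2)² + (7.5−2)² = 94.3.
The Normal likelihood contributes (σ²)^(−n/2) exp(−SS/(2σ²)), so the posterior is Inverse-Gamma(α + n/2, β + SS/2) = Inverse-Gamma(6.5, 50.15).
The mode of Inverse-Gamma(a, b) is b/(a+1) = 50.15/7.5 ≈ 6.6867.

σ̂²_MAP = 6.6867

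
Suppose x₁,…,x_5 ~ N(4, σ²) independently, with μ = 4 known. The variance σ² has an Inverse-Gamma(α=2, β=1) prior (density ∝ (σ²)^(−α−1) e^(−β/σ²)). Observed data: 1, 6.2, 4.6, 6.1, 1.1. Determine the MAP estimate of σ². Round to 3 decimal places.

σ̂²_MAP = 2.638

Sum of squared deviations about the known mean: SS = (1−4)² + (6.2−4)² + (4.6−4)² + (6.1−4)² + (1.1−4)² = 27.02.
The Normal likelihood contributes (σ²)^(−n/2) exp(−SS/(2σ²)), so the posterior is Inverse-Gamma(α + n/2, β + SS/2) = Inverse-Gamma(4.5, 14.51).
The mode of Inverse-Gamma(a, b) is b/(a+1) = 14.51/5.5 ≈ 2.638.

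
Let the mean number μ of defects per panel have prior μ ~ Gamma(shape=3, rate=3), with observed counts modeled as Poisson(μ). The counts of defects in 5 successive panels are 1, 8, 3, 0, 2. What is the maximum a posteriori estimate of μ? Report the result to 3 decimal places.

Σxᵢ = 1+8+3+0+2 = 14, with n = 5.
Posterior ∝ μ^2e^(−3μ) · μ^14e^(−5μ) = μ^16e^(−8μ), i.e. Gamma(shape=17, rate=8).
The mode of a Gamma(a, b) with a ≥ 1 (shape–rate) is (a−1)/b = 16/8 ≈ 2.000.

μ̂_MAP = 2.000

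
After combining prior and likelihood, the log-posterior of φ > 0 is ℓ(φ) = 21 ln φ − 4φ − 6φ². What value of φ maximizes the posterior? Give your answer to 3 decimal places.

ℓ'(φ) = 21/φ − 4 − 12φ. Setting this to zero and multiplying by φ: 12φ² + 4φ − 21 = 0.
φ = (−4 + √(4² + 4·12·21)) / (2·12) = (−4 + √1024) / 24 = (−4 + 32)/24 = 7/6.
ℓ''(φ) = −21/φ² − 12 < 0, confirming a maximum.

φ̂_MAP = 1.167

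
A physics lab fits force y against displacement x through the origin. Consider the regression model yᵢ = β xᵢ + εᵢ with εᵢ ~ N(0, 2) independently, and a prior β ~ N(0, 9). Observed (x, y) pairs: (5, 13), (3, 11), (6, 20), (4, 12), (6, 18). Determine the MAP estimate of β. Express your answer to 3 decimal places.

log p(β | y) = −Σ(yᵢ − βxᵢ)²/(2·2) − β²/(2·9) + const.
Setting the derivative to zero: Σxᵢ(yᵢ − βxᵢ)/2 − β/9 = 0, so β = Σxᵢyᵢ / (Σxᵢ² + σ²/τ²).
Σxᵢyᵢ = 5·13 + 3·11 + 6·20 + 4·12 + 6·18 = 374; Σxᵢ² = 122; σ²/τ² = 2/9.
β̂_MAP = 374 / (122 + 2/9) = 374/(1100/9) = 153/50 ≈ 3.060.

β̂_MAP = 3.060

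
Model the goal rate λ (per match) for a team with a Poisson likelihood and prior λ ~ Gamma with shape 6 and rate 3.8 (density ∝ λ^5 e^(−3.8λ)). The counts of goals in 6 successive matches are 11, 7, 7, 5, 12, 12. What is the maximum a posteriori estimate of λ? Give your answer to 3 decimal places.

λ̂_MAP = 6.020

Σxᵢ = 11+7+7+5+12+12 = 54, with n = 6.
Posterior ∝ λ^5e^(−3.8λ) · λ^54e^(−6λ) = λ^59e^(−9.8λ), i.e. Gamma(shape=60, rate=9.8).
The mode of a Gamma(a, b) with a ≥ 1 (shape–rate) is (a−1)/b = 59/9.8 ≈ 6.020.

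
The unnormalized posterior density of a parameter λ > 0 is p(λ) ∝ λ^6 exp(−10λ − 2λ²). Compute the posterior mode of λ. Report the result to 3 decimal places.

λ̂_MAP = 0.500

ℓ'(λ) = 6/λ − 10 − 4λ. Setting this to zero and multiplying by λ: 4λ² + 10λ − 6 = 0.
λ = (−10 + √(10² + 4·4·6)) / (2·4) = (−10 + √196) / 8 = (−10 + 14)/8 = 1/2.
ℓ''(λ) = −6/λ² − 4 < 0, confirming a maximum.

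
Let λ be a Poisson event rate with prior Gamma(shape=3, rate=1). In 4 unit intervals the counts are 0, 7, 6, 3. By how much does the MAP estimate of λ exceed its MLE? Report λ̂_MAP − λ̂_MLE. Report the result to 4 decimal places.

Σxᵢ = 16. Posterior is Gamma(19, 5); MAP = (19−1)/5 = 18/5 ≈ 3.60000.
MLE = x̄ = 16/4 ≈ 4.00000.
Difference = 18/5 − 16/4 = -2/5 ≈ -0.4000.

MAP − MLE = -0.4000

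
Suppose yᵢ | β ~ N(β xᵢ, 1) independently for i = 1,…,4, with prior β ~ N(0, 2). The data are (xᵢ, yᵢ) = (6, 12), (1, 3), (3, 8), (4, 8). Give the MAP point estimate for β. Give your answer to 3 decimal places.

β̂_MAP = 2.096

log p(β | y) = −Σ(yᵢ − βxᵢ)²/(2·1) − β²/(2·2) + const.
Setting the derivative to zero: Σxᵢ(yᵢ − βxᵢ)/1 − β/2 = 0, so β = Σxᵢyᵢ / (Σxᵢ² + σ²/τ²).
Σxᵢyᵢ = 6·12 + 1·3 + 3·8 + 4·8 = 131; Σxᵢ² = 62; σ²/τ² = 0.5.
β̂_MAP = 131 / (62 + 0.5) = 131/62.5 ≈ 2.096.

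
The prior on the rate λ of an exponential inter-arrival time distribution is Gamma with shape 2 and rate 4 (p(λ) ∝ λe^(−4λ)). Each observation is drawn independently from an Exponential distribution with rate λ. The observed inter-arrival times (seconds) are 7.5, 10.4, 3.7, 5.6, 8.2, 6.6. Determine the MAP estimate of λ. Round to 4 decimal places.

The Exponential(rate=λ) likelihood is ∝ λ^n e^(−λΣtᵢ). Here n = 6 and Σtᵢ = 7.5 + 10.4 + 3.7 + 5.6 + 8.2 + 6.6 = 42.
Posterior ∝ λe^(−4λ) · λ^6e^(−42λ) = λ^7e^(−46λ), i.e. Gamma(8, 46).
Mode = (a−1)/b = 7/46 ≈ 0.1522.

λ̂_MAP = 0.1522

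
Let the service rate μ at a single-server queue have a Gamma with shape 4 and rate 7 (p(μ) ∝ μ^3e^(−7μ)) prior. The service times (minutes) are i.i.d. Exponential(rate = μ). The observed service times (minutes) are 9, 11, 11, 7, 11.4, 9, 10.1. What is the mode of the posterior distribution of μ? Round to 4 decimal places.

μ̂_MAP = 0.1325

The Exponential(rate=μ) likelihood is ∝ μ^n e^(−μΣtᵢ). Here n = 7 and Σtᵢ = 9 + 11 + 11 + 7 + 11.4 + 9 + 10.1 = 68.5.
Posterior ∝ μ^3e^(−7μ) · μ^7e^(−68.5μ) = μ^10e^(−75.5μ), i.e. Gamma(11, 75.5).
Mode = (a−1)/b = 10/75.5 ≈ 0.1325.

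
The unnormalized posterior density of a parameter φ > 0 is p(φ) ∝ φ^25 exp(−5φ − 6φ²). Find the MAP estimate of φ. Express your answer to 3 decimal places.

ℓ'(φ) = 25/φ − 5 − 12φ. Setting this to zero and multiplying by φ: 12φ² + 5φ − 25 = 0.
φ = (−5 + √(5² + 4·12·25)) / (2·12) = (−5 + √1225) / 24 = (−5 + 35)/24 = 5/4.
ℓ''(φ) = −25/φ² − 12 < 0, confirming a maximum.

φ̂_MAP = 1.250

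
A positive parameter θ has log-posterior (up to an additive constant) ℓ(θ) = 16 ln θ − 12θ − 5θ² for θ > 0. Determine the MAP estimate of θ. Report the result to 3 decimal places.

θ̂_MAP = 0.800

ℓ'(θ) = 16/θ − 12 − 10θ. Setting this to zero and multiplying by θ: 10θ² + 12θ − 16 = 0.
θ = (−12 + √(12² + 4·10·16)) / (2·10) = (−12 + √784) / 20 = (−12 + 28)/20 = 4/5.
ℓ''(θ) = −16/θ² − 10 < 0, confirming a maximum.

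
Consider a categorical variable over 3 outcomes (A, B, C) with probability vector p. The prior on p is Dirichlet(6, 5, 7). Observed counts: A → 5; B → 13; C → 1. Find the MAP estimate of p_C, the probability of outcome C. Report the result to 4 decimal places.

The posterior is Dirichlet(αᵢ + nᵢ) = Dirichlet(11, 18, 8).
For a Dirichlet(a₁,…,a_K) with all aᵢ > 1, the mode has j-th component (aⱼ − 1)/(Σaᵢ − K).
Here Σaᵢ = 37 and K = 3, so p_C = (8 − 1)/(37 − 3) = 7/34 ≈ 0.2059.

MAP estimate of p_C = 0.2059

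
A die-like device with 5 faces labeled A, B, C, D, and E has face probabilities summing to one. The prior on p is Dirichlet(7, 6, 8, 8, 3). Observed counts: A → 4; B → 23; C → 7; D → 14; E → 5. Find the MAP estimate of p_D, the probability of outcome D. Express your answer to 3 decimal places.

The posterior is Dirichlet(αᵢ + nᵢ) = Dirichlet(11, 29, 15, 22, 8).
For a Dirichlet(a₁,…,a_K) with all aᵢ > 1, the mode has j-th component (aⱼ − 1)/(Σaᵢ − K).
Here Σaᵢ = 85 and K = 5, so p_D = (22 − 1)/(85 − 5) = 21/80 ≈ 0.263.

MAP estimate of p_D = 0.263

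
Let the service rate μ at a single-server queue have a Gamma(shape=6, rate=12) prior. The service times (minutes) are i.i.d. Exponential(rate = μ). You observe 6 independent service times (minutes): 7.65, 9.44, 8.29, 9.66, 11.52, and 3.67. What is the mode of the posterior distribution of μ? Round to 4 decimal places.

The Exponential(rate=μ) likelihood is ∝ μ^n e^(−μΣtᵢ). Here n = 6 and Σtᵢ = 7.65 + 9.44 + 8.29 + 9.66 + 11.52 + 3.67 = 50.23.
Posterior ∝ μ^5e^(−12μ) · μ^6e^(−50.23μ) = μ^11e^(−62.23μ), i.e. Gamma(12, 62.23).
Mode = (a−1)/b = 11/62.23 ≈ 0.1768.

μ̂_MAP = 0.1768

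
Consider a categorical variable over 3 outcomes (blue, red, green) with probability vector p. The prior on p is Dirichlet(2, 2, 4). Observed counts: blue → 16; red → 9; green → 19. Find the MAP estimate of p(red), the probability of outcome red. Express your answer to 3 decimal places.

The posterior is Dirichlet(αᵢ + nᵢ) = Dirichlet(18, 11, 23).
For a Dirichlet(a₁,…,a_K) with all aᵢ > 1, the mode has j-th component (aⱼ − 1)/(Σaᵢ − K).
Here Σaᵢ = 52 and K = 3, so p(red) = (11 − 1)/(52 − 3) = 10/49 ≈ 0.204.

MAP estimate of p(red) = 0.204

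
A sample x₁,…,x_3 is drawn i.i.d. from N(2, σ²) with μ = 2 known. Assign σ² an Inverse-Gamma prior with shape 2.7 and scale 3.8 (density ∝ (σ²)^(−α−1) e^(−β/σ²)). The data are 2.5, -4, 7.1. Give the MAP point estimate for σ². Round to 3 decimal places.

Sum of squared deviations about the known mean: SS = (2.5−2)² + (-4−2)² + (7.1−2)² = 62.26.
The Normal likelihood contributes (σ²)^(−n/2) exp(−SS/(2σ²)), so the posterior is Inverse-Gamma(α + n/2, β + SS/2) = Inverse-Gamma(4.2, 34.93).
The mode of Inverse-Gamma(a, b) is b/(a+1) = 34.93/5.2 ≈ 6.717.

σ̂²_MAP = 6.717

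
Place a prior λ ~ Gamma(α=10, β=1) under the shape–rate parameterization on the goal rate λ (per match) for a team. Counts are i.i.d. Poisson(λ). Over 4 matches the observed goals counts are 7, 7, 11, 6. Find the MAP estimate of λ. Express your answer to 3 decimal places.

Σxᵢ = 7+7+11+6 = 31, with n = 4.
Posterior ∝ λ^9e^(−1λ) · λ^31e^(−4λ) = λ^40e^(−5λ), i.e. Gamma(shape=41, rate=5).
The mode of a Gamma(a, b) with a ≥ 1 (shape–rate) is (a−1)/b = 40/5 ≈ 8.000.

λ̂_MAP = 8.000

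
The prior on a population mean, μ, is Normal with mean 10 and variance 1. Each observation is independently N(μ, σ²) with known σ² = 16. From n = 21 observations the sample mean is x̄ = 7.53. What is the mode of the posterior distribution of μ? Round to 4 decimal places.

n = 21, x̄ = 7.53.
For a Normal prior and Normal likelihood with known variance, the posterior is Normal; its mode equals its mean, the precision-weighted average.
Prior precision 1/σ₀² = 1/1 = 1; data precision n/σ² = 21/16 = 1.3125.
μ̂ = (1·10 + 1.3125·7.53) / (1 + 1.3125) = 19.883125/2.3125 = 31813/3700 ≈ 8.5981.

μ̂_MAP = 8.5981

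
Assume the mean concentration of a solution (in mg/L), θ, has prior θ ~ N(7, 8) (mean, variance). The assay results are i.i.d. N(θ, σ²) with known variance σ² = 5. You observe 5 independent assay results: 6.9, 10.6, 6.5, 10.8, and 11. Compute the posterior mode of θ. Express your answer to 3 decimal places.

n = 5; x̄ = (6.9 + 10.6 + 6.5 + 10.8 + 11)/5 = 45.8/5 = 9.16.
For a Normal prior and Normal likelihood with known variance, the posterior is Normal; its mode equals its mean, the precision-weighted average.
Prior precision 1/σ₀² = 1/8 = 0.125; data precision n/σ² = 5/5 = 1.
θ̂ = (0.125·7 + 1·9.16) / (0.125 + 1) = 10.035/1.125 = 8.920.

θ̂_MAP = 8.920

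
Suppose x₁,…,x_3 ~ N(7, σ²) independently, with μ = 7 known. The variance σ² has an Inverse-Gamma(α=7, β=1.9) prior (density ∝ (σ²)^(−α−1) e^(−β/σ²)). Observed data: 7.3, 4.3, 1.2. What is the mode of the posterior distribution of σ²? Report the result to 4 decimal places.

Sum of squared deviations about the known mean: SS = (7.3−7)² + (4.3−7)² + (1.2−7)² = 41.02.
The Normal likelihood contributes (σ²)^(−n/2) exp(−SS/(2σ²)), so the posterior is Inverse-Gamma(α + n/2, β + SS/2) = Inverse-Gamma(8.5, 22.41).
The mode of Inverse-Gamma(a, b) is b/(a+1) = 22.41/9.5 ≈ 2.3589.

σ̂²_MAP = 2.3589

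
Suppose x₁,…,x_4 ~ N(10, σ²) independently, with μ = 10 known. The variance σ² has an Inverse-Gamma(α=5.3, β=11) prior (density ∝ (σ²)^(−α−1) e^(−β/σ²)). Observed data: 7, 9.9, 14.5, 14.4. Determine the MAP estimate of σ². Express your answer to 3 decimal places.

σ̂²_MAP = 4.254

Sum of squared deviations about the known mean: SS = (7−10)² + (9.9−10)² + (14.5−10)² + (14.4−10)² = 48.62.
The Normal likelihood contributes (σ²)^(−n/2) exp(−SS/(2σ²)), so the posterior is Inverse-Gamma(α + n/2, β + SS/2) = Inverse-Gamma(7.3, 35.31).
The mode of Inverse-Gamma(a, b) is b/(a+1) = 35.31/8.3 ≈ 4.254.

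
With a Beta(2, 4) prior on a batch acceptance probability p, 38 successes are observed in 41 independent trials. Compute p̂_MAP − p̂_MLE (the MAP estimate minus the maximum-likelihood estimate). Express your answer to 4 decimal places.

MAP − MLE = -0.0602

Posterior is Beta(40, 7); MAP = (40−1)/(47−2) = 39/45 ≈ 0.86667.
MLE ignores the prior: p̂_MLE = k/n = 38/41 ≈ 0.92683.
Difference = 39/45 − 38/41 = -37/615 ≈ -0.0602.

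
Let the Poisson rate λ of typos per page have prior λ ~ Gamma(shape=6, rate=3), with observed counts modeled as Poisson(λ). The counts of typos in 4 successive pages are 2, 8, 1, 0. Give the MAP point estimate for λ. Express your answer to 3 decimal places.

λ̂_MAP = 2.286

Σxᵢ = 2+8+1+0 = 11, with n = 4.
Posterior ∝ λ^5e^(−3λ) · λ^11e^(−4λ) = λ^16e^(−7λ), i.e. Gamma(shape=17, rate=7).
The mode of a Gamma(a, b) with a ≥ 1 (shape–rate) is (a−1)/b = 16/7 ≈ 2.286.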